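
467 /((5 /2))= 934 /5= 186.80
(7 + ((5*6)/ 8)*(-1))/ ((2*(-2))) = -13/ 16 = -0.81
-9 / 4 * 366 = -1647 / 2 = -823.50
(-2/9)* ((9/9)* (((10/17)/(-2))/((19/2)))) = 20/2907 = 0.01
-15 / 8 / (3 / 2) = -5 / 4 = -1.25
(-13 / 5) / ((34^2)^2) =-13 / 6681680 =-0.00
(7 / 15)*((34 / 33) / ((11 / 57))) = 4522 / 1815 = 2.49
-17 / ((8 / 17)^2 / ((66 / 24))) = -54043 / 256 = -211.11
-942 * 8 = -7536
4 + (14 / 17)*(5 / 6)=239 / 51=4.69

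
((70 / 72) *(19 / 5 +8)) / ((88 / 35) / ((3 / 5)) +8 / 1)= 2891 / 3072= 0.94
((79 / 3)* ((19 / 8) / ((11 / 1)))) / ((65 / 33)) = 1501 / 520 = 2.89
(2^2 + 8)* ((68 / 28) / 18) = 34 / 21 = 1.62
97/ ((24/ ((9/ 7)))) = 291/ 56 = 5.20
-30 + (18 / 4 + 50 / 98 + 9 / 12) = -4751 / 196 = -24.24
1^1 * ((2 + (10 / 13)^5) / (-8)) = -421293 / 1485172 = -0.28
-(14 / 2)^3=-343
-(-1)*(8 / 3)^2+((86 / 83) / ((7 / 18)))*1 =51116 / 5229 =9.78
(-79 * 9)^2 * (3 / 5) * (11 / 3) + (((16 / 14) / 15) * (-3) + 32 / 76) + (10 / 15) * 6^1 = 739580011 / 665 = 1112150.39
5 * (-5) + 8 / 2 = -21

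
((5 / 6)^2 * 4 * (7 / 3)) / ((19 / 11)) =1925 / 513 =3.75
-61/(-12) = 61/12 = 5.08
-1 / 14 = -0.07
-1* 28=-28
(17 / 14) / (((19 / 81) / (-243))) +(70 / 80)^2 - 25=-10913835 / 8512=-1282.17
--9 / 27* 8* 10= 80 / 3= 26.67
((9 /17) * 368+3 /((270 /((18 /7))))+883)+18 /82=26299557 /24395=1078.07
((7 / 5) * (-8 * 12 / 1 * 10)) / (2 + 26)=-48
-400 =-400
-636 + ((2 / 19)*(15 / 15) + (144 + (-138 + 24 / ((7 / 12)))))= -78304 / 133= -588.75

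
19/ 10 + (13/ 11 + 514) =56879/ 110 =517.08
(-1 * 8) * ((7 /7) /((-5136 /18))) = 3 /107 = 0.03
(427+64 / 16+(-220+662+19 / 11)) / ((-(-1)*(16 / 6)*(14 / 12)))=281.16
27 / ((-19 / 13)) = -351 / 19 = -18.47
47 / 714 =0.07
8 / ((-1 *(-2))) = 4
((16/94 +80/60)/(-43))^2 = 0.00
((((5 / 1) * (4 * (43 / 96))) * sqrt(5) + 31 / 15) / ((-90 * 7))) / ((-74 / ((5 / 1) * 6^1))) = 31 / 23310 + 215 * sqrt(5) / 37296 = 0.01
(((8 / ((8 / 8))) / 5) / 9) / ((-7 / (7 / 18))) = -4 / 405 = -0.01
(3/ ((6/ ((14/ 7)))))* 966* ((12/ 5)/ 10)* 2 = 11592/ 25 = 463.68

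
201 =201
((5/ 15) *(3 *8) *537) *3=12888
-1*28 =-28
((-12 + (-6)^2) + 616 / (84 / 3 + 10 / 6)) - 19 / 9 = 34165 / 801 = 42.65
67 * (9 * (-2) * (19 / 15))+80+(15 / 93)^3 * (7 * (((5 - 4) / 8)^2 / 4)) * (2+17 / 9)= -1447.60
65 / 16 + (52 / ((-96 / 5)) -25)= -1135 / 48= -23.65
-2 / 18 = -0.11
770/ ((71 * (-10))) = -77/ 71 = -1.08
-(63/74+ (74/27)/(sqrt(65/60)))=-148*sqrt(39)/351 - 63/74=-3.48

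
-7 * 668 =-4676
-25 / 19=-1.32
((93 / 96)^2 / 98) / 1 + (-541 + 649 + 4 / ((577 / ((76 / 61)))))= 381529980477 / 3532089344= 108.02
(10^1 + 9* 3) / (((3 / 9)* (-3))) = -37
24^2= 576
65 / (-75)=-13 / 15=-0.87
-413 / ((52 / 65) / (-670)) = 691775 / 2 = 345887.50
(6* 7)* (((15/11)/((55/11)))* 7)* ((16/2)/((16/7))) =3087/11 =280.64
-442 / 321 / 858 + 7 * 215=15942448 / 10593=1505.00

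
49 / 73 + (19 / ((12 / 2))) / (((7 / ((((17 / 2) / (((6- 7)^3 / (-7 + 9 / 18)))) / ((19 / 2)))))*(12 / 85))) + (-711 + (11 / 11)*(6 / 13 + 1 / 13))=-661152763 / 956592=-691.15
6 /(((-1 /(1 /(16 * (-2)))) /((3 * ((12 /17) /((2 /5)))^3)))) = 30375 /9826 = 3.09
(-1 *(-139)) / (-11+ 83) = 139 / 72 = 1.93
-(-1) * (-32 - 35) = -67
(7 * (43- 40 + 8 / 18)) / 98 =31 / 126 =0.25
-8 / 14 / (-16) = 1 / 28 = 0.04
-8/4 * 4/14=-4/7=-0.57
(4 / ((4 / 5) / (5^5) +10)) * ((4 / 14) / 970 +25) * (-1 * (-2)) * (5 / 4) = 1326187500 / 53048233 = 25.00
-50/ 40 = -5/ 4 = -1.25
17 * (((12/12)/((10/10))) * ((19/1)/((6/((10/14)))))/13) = 1615/546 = 2.96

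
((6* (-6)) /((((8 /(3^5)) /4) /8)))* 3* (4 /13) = -419904 /13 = -32300.31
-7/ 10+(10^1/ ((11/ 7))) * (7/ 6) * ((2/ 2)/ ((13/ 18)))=13699/ 1430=9.58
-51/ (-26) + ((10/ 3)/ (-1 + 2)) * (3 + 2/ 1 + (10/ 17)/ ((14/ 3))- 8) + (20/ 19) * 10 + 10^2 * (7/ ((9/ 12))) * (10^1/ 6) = 824542559/ 529074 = 1558.46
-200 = -200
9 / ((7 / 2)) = 18 / 7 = 2.57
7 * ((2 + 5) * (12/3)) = 196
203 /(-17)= -203 /17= -11.94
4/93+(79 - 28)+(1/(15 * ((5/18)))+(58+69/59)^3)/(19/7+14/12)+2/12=2772346423107971/51889004350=53428.40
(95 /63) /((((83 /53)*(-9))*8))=-5035 /376488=-0.01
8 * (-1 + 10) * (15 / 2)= 540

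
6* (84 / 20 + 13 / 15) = 152 / 5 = 30.40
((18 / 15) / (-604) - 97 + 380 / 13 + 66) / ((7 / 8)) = -19868 / 9815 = -2.02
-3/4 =-0.75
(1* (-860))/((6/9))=-1290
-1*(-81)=81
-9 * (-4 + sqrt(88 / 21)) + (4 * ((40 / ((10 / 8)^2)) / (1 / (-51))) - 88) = -26372 / 5 - 6 * sqrt(462) / 7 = -5292.82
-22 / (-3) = 22 / 3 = 7.33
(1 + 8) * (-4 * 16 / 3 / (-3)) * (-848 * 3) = -162816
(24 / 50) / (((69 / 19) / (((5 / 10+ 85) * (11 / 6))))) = 11913 / 575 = 20.72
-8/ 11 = -0.73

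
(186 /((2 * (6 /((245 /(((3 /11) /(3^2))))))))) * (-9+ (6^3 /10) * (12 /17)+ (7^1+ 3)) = 69225387 /34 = 2036040.79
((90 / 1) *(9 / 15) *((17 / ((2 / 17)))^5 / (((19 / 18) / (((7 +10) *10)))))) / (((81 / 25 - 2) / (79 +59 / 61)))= 2539020585989875442625 / 71858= 35333861031337853.02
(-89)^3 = -704969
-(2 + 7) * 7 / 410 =-63 / 410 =-0.15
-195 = -195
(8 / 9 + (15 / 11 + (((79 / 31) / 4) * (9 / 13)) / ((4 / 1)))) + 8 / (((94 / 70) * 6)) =100679531 / 30002544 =3.36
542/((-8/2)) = -271/2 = -135.50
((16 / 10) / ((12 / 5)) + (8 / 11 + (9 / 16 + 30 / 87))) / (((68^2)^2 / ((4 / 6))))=0.00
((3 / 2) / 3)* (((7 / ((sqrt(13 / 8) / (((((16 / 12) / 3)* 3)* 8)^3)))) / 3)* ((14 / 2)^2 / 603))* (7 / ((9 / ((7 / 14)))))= 39337984* sqrt(26) / 5714631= 35.10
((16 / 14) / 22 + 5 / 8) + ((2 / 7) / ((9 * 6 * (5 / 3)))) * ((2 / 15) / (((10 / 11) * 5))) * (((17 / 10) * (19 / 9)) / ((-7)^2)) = 15516465707 / 22920975000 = 0.68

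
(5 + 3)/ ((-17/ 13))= -104/ 17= -6.12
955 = 955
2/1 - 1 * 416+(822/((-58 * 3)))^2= -329405/841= -391.68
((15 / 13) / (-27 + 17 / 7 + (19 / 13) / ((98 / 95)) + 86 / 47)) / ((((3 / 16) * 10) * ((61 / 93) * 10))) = -1713432 / 389451145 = -0.00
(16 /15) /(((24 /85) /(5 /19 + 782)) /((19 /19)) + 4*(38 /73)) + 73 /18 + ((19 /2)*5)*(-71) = -363856504199 /108035577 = -3367.93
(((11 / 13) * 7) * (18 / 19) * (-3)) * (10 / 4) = -10395 / 247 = -42.09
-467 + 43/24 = -11165/24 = -465.21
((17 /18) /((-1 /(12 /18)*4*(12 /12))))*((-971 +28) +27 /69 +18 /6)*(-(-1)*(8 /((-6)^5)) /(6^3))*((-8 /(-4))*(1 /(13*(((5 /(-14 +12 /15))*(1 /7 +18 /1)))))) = 28288799 /1793814141600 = 0.00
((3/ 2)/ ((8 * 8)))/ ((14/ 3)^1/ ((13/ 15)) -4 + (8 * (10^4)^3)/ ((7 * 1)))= 0.00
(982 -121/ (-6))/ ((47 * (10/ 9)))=18039/ 940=19.19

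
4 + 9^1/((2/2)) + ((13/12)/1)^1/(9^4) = 1023529/78732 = 13.00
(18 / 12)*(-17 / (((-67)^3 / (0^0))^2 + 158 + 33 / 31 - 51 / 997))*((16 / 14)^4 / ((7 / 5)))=-5380290560 / 15662987973479451521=-0.00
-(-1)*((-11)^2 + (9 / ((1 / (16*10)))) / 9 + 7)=288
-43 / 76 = -0.57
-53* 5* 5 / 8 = -165.62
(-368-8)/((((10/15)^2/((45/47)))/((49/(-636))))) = 6615/106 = 62.41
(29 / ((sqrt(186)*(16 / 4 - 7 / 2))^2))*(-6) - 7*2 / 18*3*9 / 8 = -1579 / 248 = -6.37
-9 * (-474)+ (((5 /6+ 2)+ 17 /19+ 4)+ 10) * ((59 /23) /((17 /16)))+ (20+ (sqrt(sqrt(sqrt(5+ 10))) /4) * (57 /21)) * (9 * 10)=855 * 15^(1 /8) /14+ 136146854 /22287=6194.48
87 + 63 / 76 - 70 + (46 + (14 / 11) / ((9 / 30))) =170723 / 2508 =68.07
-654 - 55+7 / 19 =-13464 / 19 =-708.63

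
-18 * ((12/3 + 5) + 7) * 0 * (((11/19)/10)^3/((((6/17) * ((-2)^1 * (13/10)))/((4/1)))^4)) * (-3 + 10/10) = 0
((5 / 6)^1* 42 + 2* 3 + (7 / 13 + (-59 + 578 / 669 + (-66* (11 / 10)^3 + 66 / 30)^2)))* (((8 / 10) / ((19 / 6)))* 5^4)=15912552484313 / 13770250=1155574.70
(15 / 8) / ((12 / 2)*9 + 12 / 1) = 5 / 176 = 0.03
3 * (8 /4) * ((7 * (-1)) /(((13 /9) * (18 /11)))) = -231 /13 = -17.77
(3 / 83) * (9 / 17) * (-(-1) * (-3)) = -81 / 1411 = -0.06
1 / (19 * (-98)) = -1 / 1862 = -0.00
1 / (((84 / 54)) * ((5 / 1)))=0.13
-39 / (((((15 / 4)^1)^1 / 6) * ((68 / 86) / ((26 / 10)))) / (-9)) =784836 / 425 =1846.67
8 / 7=1.14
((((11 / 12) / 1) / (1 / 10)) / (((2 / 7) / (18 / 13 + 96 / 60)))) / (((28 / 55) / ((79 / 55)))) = 84293 / 312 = 270.17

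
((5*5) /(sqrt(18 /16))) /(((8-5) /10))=500*sqrt(2) /9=78.57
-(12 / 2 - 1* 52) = 46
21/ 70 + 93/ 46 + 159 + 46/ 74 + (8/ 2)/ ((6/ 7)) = 2126777/ 12765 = 166.61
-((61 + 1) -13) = -49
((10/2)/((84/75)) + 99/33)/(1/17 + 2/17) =3553/84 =42.30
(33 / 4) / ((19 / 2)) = 33 / 38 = 0.87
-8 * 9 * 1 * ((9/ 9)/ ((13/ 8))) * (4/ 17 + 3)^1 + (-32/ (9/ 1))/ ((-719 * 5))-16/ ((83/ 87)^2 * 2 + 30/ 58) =-1461635524048/ 9731769255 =-150.19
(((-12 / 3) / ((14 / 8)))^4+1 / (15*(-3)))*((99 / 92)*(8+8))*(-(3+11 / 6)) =-1880006722 / 828345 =-2269.59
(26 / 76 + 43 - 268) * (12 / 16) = -25611 / 152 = -168.49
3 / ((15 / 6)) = 6 / 5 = 1.20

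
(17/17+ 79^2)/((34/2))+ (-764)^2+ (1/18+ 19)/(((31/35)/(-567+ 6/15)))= 5424788731/9486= 571873.15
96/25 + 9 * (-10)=-2154/25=-86.16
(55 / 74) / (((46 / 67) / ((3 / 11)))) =0.30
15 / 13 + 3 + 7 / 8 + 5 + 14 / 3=4585 / 312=14.70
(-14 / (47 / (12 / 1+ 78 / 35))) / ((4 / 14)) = -14.83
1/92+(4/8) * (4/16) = 25/184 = 0.14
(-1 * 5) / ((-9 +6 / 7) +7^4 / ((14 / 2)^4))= 7 / 10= 0.70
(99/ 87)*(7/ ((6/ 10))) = 385/ 29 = 13.28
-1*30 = -30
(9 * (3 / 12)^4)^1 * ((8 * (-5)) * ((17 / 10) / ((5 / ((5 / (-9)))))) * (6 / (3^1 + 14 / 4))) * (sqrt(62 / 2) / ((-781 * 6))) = -17 * sqrt(31) / 324896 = -0.00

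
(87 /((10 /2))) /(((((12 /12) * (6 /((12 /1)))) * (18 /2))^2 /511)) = 59276 /135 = 439.08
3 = 3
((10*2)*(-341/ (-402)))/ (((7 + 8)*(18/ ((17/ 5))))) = 5797/ 27135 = 0.21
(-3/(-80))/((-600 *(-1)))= 1/16000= 0.00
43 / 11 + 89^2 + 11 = 87295 / 11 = 7935.91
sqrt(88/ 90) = 2 * sqrt(55)/ 15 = 0.99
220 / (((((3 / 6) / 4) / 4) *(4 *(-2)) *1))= -880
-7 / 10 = -0.70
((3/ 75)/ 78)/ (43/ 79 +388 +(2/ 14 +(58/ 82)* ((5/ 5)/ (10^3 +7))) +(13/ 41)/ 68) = 776278174/ 588380372719425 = 0.00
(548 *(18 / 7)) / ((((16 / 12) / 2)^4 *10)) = 99873 / 140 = 713.38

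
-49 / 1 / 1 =-49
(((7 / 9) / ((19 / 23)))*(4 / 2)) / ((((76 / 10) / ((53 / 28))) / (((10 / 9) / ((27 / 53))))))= 1615175 / 1579014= 1.02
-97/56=-1.73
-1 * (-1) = 1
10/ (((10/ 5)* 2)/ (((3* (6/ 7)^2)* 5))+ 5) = 675/ 362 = 1.86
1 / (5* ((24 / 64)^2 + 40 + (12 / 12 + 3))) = 64 / 14125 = 0.00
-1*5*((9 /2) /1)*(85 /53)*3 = -108.25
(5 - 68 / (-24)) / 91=0.09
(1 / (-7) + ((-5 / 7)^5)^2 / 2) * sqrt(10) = -70941589 * sqrt(10) / 564950498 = -0.40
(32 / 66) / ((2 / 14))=112 / 33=3.39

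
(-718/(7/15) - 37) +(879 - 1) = -4883/7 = -697.57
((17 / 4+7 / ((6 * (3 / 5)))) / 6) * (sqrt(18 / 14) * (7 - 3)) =223 * sqrt(7) / 126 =4.68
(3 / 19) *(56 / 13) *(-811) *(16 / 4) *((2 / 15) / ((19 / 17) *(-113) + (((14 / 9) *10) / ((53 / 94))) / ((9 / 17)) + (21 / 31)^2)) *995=2535450560215776 / 638557610795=3970.59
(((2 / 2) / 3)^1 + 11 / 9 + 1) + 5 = 68 / 9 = 7.56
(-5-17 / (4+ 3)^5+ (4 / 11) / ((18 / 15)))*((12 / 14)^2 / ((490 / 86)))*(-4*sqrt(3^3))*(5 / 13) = 16134160032*sqrt(3) / 5770565801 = 4.84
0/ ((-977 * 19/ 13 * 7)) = 0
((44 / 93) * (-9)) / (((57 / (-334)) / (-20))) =-293920 / 589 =-499.02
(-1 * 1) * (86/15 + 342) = -5216/15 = -347.73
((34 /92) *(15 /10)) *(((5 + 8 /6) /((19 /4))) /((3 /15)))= 85 /23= 3.70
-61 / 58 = -1.05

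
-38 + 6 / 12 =-75 / 2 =-37.50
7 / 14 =1 / 2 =0.50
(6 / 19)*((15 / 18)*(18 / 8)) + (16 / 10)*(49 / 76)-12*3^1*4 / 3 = -17623 / 380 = -46.38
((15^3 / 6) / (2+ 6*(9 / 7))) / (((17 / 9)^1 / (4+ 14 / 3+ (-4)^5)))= -35980875 / 1156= -31125.32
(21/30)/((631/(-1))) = -7/6310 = -0.00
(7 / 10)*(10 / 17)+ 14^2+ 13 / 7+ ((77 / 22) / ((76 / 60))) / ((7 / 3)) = 199.45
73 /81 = 0.90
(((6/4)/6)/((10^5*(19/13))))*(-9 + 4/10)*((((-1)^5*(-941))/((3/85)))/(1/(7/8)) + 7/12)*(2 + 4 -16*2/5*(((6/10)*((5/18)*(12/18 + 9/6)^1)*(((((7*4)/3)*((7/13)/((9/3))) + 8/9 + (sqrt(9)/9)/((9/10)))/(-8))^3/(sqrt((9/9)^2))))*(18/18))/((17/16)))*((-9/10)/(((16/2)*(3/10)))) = 0.79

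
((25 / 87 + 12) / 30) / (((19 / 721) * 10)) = 770749 / 495900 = 1.55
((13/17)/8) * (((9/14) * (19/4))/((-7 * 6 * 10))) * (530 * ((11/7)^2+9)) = -11035713/2612288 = -4.22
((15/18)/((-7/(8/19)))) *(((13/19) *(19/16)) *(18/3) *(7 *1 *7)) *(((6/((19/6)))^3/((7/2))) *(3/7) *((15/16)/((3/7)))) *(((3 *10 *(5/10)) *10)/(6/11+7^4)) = -4691115000/3442689857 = -1.36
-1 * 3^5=-243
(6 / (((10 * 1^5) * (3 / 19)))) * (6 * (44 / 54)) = 836 / 45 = 18.58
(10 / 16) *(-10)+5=-5 / 4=-1.25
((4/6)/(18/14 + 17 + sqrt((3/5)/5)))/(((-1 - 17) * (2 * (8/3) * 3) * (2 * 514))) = -350/2841194367 + 245 * sqrt(3)/181836439488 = -0.00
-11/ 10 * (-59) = 649/ 10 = 64.90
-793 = -793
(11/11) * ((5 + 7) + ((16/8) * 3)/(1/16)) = 108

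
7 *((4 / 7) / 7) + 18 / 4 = 71 / 14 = 5.07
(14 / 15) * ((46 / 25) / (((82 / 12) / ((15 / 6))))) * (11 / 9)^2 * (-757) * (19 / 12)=-280195223 / 249075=-1124.94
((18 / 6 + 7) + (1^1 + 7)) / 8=9 / 4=2.25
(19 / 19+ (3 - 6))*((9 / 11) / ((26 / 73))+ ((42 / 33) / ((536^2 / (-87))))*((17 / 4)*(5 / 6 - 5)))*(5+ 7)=-1135885557 / 20541664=-55.30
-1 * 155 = -155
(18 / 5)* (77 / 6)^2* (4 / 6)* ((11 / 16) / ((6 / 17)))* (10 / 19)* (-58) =-32152967 / 1368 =-23503.63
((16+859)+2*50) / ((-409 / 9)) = -8775 / 409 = -21.45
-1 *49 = -49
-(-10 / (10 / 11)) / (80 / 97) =1067 / 80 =13.34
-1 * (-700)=700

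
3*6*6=108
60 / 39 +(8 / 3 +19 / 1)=23.21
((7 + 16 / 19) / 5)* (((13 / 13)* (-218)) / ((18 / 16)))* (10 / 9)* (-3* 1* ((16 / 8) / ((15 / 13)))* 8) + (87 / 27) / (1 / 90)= 110331646 / 7695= 14338.10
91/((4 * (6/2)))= 91/12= 7.58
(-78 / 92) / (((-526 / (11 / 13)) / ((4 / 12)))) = 11 / 24196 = 0.00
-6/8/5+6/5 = 21/20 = 1.05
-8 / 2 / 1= -4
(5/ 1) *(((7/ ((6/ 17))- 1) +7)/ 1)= 775/ 6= 129.17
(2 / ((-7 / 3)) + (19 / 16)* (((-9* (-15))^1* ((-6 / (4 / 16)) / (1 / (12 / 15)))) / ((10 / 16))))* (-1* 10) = 344796 / 7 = 49256.57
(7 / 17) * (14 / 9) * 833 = 4802 / 9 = 533.56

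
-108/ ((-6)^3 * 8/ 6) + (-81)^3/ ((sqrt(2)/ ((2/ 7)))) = 3/ 8 - 531441 * sqrt(2)/ 7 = -107366.92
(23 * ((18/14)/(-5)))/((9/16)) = -368/35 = -10.51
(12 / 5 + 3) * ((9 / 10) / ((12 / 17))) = 1377 / 200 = 6.88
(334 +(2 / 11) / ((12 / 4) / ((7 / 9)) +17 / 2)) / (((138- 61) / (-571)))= -362944730 / 146531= -2476.91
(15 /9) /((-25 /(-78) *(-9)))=-26 /45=-0.58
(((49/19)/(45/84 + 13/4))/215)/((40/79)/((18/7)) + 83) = 487746/12806920265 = 0.00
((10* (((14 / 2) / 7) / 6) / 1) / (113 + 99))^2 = 25 / 404496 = 0.00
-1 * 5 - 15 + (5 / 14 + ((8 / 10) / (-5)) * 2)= -6987 / 350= -19.96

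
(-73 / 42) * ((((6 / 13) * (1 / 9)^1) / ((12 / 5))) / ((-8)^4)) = -365 / 40255488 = -0.00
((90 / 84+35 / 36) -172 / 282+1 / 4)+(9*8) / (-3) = -132157 / 5922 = -22.32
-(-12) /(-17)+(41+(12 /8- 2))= 1353 /34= 39.79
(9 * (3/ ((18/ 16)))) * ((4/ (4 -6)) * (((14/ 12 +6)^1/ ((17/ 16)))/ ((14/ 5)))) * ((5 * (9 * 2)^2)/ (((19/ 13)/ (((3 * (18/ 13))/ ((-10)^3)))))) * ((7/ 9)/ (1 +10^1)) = 668736/ 17765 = 37.64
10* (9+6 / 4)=105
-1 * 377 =-377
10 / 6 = 5 / 3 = 1.67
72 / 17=4.24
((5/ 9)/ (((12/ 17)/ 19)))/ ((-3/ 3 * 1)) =-1615/ 108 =-14.95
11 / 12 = 0.92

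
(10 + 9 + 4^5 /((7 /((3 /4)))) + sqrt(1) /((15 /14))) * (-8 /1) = -108904 /105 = -1037.18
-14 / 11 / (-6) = 7 / 33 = 0.21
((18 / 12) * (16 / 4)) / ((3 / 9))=18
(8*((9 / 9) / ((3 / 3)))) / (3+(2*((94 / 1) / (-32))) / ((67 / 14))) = 2144 / 475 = 4.51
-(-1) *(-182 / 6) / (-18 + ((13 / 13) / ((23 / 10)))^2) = 6877 / 4038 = 1.70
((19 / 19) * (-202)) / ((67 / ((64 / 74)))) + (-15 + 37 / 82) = -3487495 / 203278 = -17.16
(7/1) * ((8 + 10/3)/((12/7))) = 833/18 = 46.28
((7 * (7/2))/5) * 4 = 98/5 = 19.60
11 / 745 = 0.01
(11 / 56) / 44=1 / 224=0.00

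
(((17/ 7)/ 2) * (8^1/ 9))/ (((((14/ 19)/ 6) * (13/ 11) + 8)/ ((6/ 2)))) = 0.40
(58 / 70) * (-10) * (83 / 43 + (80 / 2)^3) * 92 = -14685114888 / 301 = -48787757.10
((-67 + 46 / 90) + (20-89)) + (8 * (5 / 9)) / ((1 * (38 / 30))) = -112843 / 855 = -131.98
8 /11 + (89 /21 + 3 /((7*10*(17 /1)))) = 195089 /39270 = 4.97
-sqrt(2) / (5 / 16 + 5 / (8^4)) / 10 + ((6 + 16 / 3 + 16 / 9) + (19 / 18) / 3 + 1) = 781 / 54 - 2048 * sqrt(2) / 6425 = 14.01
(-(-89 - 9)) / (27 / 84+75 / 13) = 35672 / 2217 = 16.09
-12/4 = -3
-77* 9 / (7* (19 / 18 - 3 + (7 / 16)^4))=58392576 / 1125271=51.89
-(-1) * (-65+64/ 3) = -131/ 3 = -43.67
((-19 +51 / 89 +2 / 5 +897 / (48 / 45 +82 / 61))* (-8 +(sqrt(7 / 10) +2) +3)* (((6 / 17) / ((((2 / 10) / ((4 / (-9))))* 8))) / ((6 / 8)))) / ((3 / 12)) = 926771848 / 1668839 - 463385924* sqrt(70) / 25032585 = 400.46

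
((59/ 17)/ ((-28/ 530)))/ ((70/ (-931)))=59413/ 68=873.72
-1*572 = -572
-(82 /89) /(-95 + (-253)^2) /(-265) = 41 /753705845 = 0.00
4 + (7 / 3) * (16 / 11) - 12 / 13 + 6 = 5350 / 429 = 12.47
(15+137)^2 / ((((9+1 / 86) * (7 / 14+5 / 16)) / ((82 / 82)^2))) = 31791104 / 10075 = 3155.44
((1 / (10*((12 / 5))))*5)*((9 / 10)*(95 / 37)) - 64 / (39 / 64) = -104.54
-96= -96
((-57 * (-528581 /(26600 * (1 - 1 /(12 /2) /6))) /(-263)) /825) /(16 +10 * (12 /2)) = -4757229 /67334575000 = -0.00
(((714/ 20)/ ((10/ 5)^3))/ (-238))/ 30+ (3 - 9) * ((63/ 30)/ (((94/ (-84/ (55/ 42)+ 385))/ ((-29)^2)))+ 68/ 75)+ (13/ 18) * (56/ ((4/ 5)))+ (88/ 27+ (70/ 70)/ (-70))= -5647264947953/ 156340800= -36121.50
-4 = -4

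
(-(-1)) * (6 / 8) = 3 / 4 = 0.75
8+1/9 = 73/9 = 8.11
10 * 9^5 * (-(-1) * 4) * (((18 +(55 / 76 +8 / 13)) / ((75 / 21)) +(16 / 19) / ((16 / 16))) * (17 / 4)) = 155141386317 / 2470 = 62810277.86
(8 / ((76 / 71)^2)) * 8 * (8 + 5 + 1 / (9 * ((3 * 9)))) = 63718240 / 87723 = 726.36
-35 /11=-3.18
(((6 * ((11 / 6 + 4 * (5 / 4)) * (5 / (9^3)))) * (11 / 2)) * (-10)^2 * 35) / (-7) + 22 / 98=-27615731 / 35721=-773.10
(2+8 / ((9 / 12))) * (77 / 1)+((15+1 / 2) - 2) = 5933 / 6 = 988.83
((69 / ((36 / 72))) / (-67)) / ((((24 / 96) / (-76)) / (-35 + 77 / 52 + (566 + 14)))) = 298037496 / 871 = 342178.53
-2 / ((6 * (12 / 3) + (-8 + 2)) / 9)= -1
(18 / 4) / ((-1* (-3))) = 3 / 2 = 1.50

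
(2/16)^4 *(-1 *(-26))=13/2048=0.01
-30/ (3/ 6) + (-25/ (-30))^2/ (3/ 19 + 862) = -35382485/ 589716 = -60.00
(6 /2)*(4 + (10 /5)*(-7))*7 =-210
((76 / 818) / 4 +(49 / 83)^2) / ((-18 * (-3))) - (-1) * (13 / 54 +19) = 5857069787 / 304300908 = 19.25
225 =225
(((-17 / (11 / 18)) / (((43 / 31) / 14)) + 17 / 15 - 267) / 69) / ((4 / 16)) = -15513536 / 489555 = -31.69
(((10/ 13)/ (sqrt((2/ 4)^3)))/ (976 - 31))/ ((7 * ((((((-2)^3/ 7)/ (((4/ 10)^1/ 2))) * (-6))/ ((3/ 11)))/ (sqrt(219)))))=sqrt(438)/ 540540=0.00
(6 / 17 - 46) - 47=-1575 / 17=-92.65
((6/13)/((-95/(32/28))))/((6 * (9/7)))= -8/11115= -0.00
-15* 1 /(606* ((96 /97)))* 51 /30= -1649 /38784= -0.04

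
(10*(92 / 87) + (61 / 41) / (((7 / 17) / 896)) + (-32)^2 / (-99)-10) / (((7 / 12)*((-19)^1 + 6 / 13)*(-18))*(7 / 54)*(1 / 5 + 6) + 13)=98783144200 / 5185810421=19.05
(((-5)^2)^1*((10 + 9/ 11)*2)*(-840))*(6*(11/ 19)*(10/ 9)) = -33320000/ 19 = -1753684.21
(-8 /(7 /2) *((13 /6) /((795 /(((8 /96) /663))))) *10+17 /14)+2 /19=25616179 /19412946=1.32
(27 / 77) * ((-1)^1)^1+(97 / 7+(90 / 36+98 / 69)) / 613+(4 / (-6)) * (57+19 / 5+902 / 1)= -2987890309 / 4652670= -642.19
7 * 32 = 224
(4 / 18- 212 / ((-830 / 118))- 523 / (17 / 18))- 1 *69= -592.40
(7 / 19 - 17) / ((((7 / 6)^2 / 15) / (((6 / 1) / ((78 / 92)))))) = -15698880 / 12103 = -1297.11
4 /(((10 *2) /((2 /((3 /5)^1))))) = 2 /3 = 0.67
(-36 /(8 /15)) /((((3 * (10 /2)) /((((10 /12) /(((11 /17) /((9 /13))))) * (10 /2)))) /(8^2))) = -183600 /143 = -1283.92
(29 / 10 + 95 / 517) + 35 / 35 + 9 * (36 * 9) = 15096833 / 5170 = 2920.08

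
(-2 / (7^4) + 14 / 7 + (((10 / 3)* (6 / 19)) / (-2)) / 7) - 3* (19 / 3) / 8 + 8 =2755015 / 364952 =7.55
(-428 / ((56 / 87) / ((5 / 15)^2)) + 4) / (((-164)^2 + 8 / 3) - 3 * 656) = -2935 / 1047088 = -0.00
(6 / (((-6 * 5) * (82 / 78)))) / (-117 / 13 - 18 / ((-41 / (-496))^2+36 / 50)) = 58114069 / 10314234495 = 0.01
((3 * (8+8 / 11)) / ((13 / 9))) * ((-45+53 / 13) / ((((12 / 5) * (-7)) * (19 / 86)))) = 371520 / 1859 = 199.85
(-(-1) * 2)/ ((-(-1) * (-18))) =-1/ 9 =-0.11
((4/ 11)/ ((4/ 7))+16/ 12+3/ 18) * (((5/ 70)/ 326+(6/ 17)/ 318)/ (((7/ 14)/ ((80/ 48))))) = 1284275/ 135701412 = 0.01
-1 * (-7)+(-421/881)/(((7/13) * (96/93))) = 1211745/197344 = 6.14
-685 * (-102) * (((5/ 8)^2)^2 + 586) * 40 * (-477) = -200041344897975/ 256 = -781411503507.71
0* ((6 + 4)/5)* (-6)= 0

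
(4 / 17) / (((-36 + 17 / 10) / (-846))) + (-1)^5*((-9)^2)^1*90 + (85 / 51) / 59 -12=-7530280439 / 1032087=-7296.17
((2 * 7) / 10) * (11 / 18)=77 / 90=0.86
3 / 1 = 3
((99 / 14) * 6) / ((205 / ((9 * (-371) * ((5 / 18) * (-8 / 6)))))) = 10494 / 41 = 255.95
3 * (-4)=-12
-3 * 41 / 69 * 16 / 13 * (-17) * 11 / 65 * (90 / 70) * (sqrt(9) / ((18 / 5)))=6.76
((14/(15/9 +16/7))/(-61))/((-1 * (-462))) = -7/55693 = -0.00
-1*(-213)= 213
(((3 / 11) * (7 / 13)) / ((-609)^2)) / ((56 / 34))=17 / 70714644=0.00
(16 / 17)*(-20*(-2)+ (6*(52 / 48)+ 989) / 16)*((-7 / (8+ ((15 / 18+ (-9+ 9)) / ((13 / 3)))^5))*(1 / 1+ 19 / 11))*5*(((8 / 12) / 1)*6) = -27204786627200 / 5925040957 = -4591.49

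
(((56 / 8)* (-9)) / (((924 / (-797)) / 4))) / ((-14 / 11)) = -2391 / 14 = -170.79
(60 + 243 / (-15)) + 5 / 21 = 44.04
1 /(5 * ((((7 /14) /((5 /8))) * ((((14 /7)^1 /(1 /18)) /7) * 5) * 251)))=7 /180720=0.00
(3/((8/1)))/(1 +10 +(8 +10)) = 3/232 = 0.01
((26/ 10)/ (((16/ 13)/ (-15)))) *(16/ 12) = -169/ 4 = -42.25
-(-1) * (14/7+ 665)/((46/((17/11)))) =493/22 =22.41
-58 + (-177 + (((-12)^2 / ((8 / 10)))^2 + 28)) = 32193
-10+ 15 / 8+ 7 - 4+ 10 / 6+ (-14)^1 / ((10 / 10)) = -419 / 24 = -17.46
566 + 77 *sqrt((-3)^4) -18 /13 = 16349 /13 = 1257.62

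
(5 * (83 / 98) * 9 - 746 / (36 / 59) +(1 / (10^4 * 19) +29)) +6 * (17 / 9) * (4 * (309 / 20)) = -38132733559 / 83790000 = -455.10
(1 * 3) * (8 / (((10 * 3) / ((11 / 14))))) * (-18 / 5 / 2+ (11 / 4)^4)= 779911 / 22400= 34.82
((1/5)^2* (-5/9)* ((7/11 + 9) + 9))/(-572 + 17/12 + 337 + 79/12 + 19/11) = 41/22302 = 0.00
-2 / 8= -1 / 4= -0.25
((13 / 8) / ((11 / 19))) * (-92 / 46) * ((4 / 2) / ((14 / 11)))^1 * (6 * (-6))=2223 / 7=317.57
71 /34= 2.09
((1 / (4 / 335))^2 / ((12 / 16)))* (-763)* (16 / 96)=-1189273.26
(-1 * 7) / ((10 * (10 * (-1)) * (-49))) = -1 / 700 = -0.00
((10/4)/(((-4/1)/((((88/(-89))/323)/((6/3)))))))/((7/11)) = 605/402458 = 0.00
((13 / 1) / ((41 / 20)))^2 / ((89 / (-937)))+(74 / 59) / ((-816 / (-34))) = -44840034067 / 105923172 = -423.33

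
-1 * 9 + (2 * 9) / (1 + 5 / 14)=81 / 19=4.26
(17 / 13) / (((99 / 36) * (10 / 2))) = 68 / 715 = 0.10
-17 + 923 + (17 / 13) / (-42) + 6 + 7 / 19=9464587 / 10374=912.34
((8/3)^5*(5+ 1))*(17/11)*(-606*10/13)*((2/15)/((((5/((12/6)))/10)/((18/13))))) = -7201619968/16731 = -430435.72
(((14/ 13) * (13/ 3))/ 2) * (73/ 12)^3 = 2723119/ 5184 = 525.29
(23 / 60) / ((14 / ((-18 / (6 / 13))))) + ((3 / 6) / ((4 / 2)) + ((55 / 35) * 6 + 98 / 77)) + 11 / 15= 98099 / 9240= 10.62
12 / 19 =0.63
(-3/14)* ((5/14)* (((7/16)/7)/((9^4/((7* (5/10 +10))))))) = -0.00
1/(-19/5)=-5/19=-0.26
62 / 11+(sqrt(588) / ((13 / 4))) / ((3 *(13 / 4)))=224 *sqrt(3) / 507+62 / 11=6.40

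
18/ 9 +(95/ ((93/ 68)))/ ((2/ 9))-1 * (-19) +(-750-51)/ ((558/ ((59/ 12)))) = 242933/ 744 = 326.52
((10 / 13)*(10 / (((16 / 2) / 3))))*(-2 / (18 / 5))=-125 / 78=-1.60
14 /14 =1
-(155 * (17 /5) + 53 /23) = -12174 /23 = -529.30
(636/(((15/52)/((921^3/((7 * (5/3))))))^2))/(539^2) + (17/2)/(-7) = 2099189182787344425241873/17794411250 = 117969015849700.81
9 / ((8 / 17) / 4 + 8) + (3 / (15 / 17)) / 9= 3077 / 2070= 1.49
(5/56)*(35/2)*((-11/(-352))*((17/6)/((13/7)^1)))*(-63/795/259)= -595/26104832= -0.00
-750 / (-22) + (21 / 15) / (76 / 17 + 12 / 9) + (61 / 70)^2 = 139966009 / 3988600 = 35.09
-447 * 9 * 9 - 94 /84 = -1520741 /42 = -36208.12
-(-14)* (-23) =-322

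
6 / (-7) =-6 / 7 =-0.86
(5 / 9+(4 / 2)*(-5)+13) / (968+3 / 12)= 128 / 34857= 0.00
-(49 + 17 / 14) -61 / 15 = -11399 / 210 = -54.28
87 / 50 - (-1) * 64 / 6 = 1861 / 150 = 12.41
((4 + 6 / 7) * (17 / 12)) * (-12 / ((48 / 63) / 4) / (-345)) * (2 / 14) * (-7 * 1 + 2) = -0.90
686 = 686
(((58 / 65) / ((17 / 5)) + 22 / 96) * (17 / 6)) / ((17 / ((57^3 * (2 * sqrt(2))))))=107309055 * sqrt(2) / 3536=42917.96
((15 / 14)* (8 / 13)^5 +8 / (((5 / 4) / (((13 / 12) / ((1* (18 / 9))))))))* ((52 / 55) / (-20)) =-138837052 / 824698875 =-0.17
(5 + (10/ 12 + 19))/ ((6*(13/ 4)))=149/ 117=1.27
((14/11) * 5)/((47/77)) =490/47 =10.43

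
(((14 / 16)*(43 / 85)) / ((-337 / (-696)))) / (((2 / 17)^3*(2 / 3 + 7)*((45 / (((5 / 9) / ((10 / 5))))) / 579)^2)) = 93967344569 / 100452960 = 935.44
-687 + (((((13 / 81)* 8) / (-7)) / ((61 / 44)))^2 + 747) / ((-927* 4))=-687.20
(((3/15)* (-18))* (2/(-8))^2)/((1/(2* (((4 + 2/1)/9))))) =-0.30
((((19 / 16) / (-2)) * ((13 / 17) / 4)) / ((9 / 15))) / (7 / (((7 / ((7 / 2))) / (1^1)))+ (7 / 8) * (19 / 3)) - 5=-296355 / 59024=-5.02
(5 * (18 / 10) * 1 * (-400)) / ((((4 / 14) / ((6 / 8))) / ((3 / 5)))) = -5670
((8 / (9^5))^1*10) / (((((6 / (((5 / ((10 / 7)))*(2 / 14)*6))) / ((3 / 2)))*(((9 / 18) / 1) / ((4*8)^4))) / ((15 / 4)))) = 52428800 / 6561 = 7990.98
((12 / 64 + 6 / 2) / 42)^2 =289 / 50176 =0.01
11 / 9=1.22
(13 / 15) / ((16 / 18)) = 39 / 40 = 0.98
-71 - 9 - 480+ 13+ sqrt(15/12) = -547+ sqrt(5)/2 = -545.88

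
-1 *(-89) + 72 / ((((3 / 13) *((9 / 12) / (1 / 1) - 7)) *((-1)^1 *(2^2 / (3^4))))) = 27497 / 25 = 1099.88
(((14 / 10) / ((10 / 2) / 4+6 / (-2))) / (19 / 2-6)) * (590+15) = -968 / 7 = -138.29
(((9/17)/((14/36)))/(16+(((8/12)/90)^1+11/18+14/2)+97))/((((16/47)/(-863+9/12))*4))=-1772596305/248030272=-7.15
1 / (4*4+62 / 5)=5 / 142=0.04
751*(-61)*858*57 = -2240432766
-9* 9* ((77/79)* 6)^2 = -17288964/6241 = -2770.22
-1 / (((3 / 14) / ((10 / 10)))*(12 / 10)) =-35 / 9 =-3.89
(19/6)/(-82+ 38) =-19/264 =-0.07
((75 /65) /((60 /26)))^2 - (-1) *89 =357 /4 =89.25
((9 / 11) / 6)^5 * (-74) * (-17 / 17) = 8991 / 2576816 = 0.00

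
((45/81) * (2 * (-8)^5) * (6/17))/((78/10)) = -3276800/1989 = -1647.46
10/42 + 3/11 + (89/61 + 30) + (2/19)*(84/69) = 32.10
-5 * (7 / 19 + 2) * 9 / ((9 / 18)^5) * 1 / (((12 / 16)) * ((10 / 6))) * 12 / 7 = -622080 / 133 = -4677.29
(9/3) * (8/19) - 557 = -10559/19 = -555.74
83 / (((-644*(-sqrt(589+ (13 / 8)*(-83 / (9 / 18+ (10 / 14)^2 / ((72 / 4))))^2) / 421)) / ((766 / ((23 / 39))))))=349.37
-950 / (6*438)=-475 / 1314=-0.36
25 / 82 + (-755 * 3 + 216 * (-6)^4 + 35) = 22771917 / 82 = 277706.30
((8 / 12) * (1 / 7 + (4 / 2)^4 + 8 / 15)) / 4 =1751 / 630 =2.78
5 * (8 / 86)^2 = 80 / 1849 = 0.04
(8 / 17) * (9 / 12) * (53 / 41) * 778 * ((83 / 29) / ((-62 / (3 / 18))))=-1711211 / 626603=-2.73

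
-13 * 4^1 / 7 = -52 / 7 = -7.43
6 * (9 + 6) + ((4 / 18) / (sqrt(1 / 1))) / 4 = 1621 / 18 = 90.06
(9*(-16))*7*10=-10080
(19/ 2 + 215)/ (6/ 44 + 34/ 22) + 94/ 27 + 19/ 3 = 143158/ 999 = 143.30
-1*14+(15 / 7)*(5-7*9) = -138.29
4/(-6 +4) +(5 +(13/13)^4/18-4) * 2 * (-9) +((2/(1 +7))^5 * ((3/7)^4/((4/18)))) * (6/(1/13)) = -51602673/2458624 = -20.99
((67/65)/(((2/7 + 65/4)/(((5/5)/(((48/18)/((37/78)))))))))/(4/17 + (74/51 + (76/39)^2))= 2655009/1313012440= 0.00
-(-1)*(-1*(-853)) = 853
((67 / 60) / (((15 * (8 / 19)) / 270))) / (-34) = -3819 / 2720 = -1.40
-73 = -73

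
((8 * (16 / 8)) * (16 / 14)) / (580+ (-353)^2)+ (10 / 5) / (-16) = -875299 / 7010584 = -0.12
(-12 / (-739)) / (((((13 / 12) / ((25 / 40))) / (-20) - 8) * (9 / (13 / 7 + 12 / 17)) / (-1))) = 61000 / 106672433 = 0.00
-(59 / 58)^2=-3481 / 3364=-1.03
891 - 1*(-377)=1268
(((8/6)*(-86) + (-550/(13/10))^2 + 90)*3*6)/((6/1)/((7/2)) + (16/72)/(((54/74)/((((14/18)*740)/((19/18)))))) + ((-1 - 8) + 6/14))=4398817602879/217370504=20236.50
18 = 18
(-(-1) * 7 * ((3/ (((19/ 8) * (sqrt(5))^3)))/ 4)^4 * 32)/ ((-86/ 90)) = -2612736/ 17511884375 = -0.00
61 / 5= 12.20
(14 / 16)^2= 0.77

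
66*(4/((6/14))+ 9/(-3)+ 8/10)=2354/5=470.80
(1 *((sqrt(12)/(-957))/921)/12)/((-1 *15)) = sqrt(3)/79325730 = 0.00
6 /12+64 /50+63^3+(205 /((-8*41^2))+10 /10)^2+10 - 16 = 672517669313 /2689600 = 250043.75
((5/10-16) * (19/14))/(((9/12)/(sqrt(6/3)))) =-589 * sqrt(2)/21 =-39.67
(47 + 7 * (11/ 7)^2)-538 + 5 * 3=-3211/ 7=-458.71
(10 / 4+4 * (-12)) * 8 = -364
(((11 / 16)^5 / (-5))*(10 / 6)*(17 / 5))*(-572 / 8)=391514981 / 31457280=12.45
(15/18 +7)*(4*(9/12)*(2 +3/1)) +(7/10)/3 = 1766/15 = 117.73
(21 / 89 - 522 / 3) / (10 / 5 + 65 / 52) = -61860 / 1157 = -53.47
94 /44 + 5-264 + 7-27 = -6091 /22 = -276.86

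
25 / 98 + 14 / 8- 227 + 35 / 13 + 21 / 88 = -12448017 / 56056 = -222.06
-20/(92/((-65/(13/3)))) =75/23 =3.26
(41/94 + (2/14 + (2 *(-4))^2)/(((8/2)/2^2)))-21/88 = 1862783/28952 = 64.34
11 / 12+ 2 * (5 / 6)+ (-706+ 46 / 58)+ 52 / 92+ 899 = 1576321 / 8004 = 196.94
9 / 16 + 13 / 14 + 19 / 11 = 3965 / 1232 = 3.22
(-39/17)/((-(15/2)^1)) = 26/85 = 0.31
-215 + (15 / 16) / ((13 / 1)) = -44705 / 208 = -214.93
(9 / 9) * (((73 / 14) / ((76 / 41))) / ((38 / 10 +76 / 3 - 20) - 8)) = 44895 / 18088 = 2.48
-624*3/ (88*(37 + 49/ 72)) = -16848/ 29843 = -0.56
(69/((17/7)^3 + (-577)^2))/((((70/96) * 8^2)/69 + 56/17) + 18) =9253797/981024975760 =0.00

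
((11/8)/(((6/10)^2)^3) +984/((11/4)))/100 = 24845377/6415200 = 3.87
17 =17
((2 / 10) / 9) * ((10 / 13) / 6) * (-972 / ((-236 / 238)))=2142 / 767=2.79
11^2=121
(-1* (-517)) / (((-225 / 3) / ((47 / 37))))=-8.76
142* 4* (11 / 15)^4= 8316088 / 50625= 164.27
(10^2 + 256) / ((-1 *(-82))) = 178 / 41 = 4.34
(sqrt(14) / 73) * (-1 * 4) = -4 * sqrt(14) / 73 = -0.21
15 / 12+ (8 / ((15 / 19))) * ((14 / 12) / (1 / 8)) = 17249 / 180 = 95.83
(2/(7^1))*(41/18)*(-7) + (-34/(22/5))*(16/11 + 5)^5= -86571.99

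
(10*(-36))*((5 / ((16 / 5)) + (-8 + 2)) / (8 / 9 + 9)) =28755 / 178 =161.54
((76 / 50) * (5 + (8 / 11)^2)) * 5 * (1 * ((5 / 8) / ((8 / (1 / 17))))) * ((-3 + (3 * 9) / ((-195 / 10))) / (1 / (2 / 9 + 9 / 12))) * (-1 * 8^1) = 2817605 / 427856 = 6.59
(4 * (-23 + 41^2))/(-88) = -75.36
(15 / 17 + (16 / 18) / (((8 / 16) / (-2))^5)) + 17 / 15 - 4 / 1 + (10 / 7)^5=-906.26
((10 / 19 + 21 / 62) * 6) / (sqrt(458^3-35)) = 1019 * sqrt(10674653) / 6287370617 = 0.00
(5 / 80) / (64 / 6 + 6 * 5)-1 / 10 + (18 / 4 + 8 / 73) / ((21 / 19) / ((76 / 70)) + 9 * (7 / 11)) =22325267717 / 38168266080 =0.58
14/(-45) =-14/45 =-0.31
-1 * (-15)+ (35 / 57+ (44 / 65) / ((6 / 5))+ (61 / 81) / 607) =196486399 / 12144249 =16.18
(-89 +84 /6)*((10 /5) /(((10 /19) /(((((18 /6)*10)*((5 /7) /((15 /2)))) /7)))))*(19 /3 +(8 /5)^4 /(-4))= -669028 /1225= -546.15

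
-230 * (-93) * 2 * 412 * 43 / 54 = 126315080 / 9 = 14035008.89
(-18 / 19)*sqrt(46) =-18*sqrt(46) / 19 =-6.43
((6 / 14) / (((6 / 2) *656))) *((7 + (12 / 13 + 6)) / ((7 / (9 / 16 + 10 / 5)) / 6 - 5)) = -543 / 813904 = -0.00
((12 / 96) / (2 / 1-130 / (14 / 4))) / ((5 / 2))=-7 / 4920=-0.00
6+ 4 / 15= 94 / 15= 6.27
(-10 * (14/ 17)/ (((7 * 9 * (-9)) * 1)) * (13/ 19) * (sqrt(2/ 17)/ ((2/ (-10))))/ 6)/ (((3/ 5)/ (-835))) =2713750 * sqrt(34)/ 4002939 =3.95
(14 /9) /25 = 14 /225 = 0.06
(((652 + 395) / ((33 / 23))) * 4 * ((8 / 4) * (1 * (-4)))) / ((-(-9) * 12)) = -64216 / 297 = -216.22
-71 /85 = -0.84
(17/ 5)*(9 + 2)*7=1309/ 5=261.80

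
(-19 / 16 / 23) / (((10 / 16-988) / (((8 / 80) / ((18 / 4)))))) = 19 / 16350930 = 0.00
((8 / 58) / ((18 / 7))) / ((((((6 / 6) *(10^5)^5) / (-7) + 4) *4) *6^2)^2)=343 / 270604799999999999999998484613120000000000000002121541632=0.00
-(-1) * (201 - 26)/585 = 0.30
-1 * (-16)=16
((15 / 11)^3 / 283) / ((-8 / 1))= -3375 / 3013384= -0.00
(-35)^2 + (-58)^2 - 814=3775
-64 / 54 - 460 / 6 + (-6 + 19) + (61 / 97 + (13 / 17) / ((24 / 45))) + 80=6130225 / 356184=17.21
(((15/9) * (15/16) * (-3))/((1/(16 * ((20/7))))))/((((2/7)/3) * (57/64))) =-48000/19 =-2526.32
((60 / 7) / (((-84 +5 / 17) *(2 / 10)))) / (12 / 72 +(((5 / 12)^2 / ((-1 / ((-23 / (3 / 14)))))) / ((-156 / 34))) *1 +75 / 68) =1460721600 / 7964706029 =0.18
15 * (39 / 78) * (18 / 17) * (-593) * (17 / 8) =-80055 / 8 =-10006.88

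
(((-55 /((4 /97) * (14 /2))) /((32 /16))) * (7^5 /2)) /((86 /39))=-499564065 /1376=-363055.28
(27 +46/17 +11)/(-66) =-346/561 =-0.62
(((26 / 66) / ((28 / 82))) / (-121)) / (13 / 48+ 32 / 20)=-21320 / 4183333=-0.01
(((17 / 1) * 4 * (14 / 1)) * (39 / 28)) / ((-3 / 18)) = -7956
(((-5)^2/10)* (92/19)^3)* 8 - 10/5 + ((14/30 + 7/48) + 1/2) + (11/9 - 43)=11002405579/4938480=2227.89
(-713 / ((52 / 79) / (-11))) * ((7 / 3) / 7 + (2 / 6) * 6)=27802.43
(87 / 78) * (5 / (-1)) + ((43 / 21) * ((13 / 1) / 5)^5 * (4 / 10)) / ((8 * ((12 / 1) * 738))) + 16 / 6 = -2.91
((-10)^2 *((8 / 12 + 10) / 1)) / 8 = 400 / 3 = 133.33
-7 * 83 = -581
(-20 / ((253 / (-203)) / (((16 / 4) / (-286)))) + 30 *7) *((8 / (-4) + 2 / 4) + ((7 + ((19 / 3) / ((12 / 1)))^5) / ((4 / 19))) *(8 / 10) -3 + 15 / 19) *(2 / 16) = 100467560720022097 / 166258039394304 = 604.29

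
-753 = -753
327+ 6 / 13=4257 / 13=327.46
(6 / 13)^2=36 / 169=0.21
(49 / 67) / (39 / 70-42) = -3430 / 194367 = -0.02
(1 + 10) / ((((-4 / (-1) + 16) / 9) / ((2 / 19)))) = 99 / 190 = 0.52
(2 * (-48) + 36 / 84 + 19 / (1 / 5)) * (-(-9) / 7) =-36 / 49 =-0.73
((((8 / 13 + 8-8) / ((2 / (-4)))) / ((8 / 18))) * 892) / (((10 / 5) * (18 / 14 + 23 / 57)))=-3203172 / 4381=-731.15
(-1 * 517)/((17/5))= -2585/17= -152.06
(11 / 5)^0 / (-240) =-1 / 240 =-0.00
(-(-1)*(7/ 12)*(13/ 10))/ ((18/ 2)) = 91/ 1080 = 0.08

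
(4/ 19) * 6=24/ 19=1.26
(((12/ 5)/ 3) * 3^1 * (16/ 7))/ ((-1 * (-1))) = 192/ 35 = 5.49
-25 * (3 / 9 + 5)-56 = -568 / 3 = -189.33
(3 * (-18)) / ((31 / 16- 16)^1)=96 / 25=3.84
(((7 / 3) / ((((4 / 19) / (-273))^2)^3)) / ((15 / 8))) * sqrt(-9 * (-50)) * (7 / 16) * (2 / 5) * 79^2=1985301614892974669611893027 * sqrt(2) / 20480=137091819784318953085067.10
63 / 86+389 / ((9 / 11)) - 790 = -242899 / 774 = -313.82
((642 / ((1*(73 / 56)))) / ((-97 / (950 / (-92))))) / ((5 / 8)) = 13661760 / 162863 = 83.88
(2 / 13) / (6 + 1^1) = 2 / 91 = 0.02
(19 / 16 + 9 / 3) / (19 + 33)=67 / 832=0.08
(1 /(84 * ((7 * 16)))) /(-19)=-1 /178752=-0.00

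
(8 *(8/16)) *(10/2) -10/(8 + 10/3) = 19.12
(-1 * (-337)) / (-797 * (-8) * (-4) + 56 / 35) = -1685 / 127512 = -0.01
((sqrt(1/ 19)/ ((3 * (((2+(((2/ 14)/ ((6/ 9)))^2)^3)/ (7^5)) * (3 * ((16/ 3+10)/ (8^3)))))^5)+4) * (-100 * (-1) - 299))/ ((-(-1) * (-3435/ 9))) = 2388/ 1145+7101416316663469238709937911854561775911686054361541869933646806253568 * sqrt(19)/ 8785762362927022779255821256757200485951825334165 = 3523240761776567260882.02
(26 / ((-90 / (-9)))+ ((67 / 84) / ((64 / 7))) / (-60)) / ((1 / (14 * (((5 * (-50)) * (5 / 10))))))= -20954675 / 4608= -4547.46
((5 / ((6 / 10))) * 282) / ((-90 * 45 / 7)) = -329 / 81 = -4.06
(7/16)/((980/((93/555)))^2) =961/75130720000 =0.00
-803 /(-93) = 803 /93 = 8.63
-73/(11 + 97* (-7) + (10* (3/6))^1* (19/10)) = 146/1317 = 0.11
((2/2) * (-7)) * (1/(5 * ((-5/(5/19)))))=7/95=0.07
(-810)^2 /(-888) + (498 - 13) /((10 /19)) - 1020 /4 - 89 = -5970 /37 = -161.35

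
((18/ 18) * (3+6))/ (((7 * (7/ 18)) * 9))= 18/ 49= 0.37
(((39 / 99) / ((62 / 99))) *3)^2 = 13689 / 3844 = 3.56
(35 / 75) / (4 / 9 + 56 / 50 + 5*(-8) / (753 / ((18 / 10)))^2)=6615105 / 22173112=0.30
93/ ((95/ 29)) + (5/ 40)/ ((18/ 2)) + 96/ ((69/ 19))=8627137/ 157320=54.84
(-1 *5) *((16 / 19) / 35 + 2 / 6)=-713 / 399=-1.79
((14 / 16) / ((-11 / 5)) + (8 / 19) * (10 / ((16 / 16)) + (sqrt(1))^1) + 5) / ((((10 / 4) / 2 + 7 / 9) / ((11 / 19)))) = 138951 / 52706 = 2.64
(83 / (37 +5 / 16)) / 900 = 332 / 134325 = 0.00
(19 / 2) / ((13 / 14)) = 10.23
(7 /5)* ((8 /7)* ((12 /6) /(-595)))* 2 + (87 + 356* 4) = 4495193 /2975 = 1510.99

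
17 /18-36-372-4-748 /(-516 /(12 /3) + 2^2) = -911411 /2250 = -405.07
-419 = -419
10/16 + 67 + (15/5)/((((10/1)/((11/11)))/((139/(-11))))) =28087/440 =63.83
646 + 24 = 670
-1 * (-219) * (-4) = -876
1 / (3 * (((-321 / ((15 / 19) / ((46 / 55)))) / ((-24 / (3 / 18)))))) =0.14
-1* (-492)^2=-242064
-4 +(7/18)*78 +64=271/3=90.33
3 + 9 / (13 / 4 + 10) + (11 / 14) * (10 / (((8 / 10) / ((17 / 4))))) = 269615 / 5936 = 45.42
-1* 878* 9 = -7902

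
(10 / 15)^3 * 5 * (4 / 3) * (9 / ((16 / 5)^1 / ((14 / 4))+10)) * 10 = 16.29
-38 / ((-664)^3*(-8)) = -0.00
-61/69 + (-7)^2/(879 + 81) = -6131/7360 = -0.83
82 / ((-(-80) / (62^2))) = 39401 / 10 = 3940.10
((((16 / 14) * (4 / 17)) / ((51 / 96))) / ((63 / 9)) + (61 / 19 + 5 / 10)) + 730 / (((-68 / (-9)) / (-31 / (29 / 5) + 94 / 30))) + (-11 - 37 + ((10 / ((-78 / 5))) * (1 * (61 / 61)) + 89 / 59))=-9229060831373 / 35908076022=-257.02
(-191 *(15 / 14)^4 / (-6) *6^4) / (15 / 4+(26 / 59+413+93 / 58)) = 297797411250 / 2293937009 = 129.82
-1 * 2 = -2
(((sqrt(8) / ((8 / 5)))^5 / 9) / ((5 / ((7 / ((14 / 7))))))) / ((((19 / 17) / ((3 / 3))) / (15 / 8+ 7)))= 5280625 * sqrt(2) / 700416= 10.66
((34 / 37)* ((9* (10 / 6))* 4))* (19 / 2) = 19380 / 37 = 523.78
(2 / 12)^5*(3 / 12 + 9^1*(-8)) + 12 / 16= 23041 / 31104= 0.74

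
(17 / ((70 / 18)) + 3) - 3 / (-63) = 779 / 105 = 7.42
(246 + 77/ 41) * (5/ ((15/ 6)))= 20326/ 41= 495.76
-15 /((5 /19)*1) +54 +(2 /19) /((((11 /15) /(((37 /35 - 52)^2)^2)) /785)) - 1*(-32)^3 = 9520834715762707 /12545225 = 758921001.08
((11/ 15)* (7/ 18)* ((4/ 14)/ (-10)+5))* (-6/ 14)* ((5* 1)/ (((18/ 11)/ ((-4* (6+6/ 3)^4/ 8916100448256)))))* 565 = 396517/ 205705930752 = 0.00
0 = 0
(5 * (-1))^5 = -3125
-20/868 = -5/217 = -0.02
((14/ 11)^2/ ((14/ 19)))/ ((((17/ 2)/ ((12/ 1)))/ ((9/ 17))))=57456/ 34969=1.64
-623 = -623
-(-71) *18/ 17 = 1278/ 17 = 75.18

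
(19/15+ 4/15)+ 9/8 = 319/120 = 2.66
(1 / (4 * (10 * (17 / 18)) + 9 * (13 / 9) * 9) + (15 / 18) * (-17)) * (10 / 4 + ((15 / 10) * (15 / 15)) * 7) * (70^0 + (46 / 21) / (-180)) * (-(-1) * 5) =-2872497121 / 3159324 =-909.21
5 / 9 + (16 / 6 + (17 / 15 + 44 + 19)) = 3031 / 45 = 67.36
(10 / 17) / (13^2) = 10 / 2873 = 0.00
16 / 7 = 2.29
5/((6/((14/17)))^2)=0.09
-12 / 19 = -0.63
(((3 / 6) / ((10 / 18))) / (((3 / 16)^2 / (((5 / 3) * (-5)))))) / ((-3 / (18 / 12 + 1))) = 177.78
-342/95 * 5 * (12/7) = -30.86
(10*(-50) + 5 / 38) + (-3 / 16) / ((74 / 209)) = -11256953 / 22496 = -500.40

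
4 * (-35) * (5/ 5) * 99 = -13860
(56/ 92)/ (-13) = -14/ 299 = -0.05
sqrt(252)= 6*sqrt(7)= 15.87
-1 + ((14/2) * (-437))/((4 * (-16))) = 2995/64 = 46.80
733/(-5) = -733/5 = -146.60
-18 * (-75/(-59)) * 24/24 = -1350/59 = -22.88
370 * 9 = 3330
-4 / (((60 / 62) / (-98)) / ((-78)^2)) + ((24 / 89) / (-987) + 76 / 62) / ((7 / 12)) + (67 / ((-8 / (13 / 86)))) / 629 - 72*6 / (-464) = 982582375189409079473 / 398705956932080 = 2464428.63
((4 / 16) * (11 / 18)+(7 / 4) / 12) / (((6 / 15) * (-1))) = -0.75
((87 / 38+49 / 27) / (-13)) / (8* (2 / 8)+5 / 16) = -33688 / 246753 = -0.14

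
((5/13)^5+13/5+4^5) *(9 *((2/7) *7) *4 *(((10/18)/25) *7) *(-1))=-106728305264/9282325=-11498.01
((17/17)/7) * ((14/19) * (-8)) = -16/19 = -0.84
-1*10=-10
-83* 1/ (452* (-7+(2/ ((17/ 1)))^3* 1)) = 407779/ 15541116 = 0.03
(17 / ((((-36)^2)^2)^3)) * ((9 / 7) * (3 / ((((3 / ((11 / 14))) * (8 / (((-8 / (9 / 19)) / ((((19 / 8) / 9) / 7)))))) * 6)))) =-187 / 5528111561375219712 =-0.00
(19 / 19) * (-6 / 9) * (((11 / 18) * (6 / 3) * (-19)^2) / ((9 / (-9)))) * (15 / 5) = 7942 / 9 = 882.44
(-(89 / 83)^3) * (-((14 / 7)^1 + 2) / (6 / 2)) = 2819876 / 1715361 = 1.64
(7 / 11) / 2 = 7 / 22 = 0.32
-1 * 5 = -5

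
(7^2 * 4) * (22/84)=154/3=51.33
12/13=0.92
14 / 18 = 7 / 9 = 0.78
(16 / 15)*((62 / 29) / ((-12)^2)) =62 / 3915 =0.02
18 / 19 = 0.95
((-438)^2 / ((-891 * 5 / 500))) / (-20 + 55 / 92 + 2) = 196107200 / 158499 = 1237.28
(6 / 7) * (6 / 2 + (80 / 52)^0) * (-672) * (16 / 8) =-4608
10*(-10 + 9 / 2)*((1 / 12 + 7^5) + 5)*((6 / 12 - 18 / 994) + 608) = -562641654.53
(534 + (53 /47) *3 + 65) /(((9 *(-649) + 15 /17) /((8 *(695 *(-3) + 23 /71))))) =284955070592 /165652017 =1720.20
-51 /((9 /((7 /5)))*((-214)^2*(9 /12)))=-119 /515205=-0.00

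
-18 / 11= -1.64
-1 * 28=-28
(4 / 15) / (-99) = -4 / 1485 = -0.00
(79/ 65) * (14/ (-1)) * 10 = -170.15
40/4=10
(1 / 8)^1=1 / 8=0.12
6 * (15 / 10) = 9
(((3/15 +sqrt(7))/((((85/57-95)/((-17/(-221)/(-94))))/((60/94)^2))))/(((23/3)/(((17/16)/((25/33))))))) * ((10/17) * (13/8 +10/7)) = 8684577/37062950491840 +8684577 * sqrt(7)/7412590098368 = 0.00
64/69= 0.93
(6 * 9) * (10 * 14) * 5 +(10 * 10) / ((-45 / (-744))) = 39453.33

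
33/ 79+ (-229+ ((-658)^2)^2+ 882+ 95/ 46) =681221739507689/ 3634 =187457825951.48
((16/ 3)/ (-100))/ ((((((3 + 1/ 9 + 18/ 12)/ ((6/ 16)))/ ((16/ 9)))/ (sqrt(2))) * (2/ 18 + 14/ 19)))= -2736 * sqrt(2)/ 300875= -0.01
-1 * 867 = -867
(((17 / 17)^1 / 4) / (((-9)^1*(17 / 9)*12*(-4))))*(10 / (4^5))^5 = 3125 / 114841790497947648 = 0.00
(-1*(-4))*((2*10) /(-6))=-40 /3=-13.33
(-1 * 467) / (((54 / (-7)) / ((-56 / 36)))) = -22883 / 243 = -94.17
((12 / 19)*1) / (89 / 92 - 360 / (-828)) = 368 / 817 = 0.45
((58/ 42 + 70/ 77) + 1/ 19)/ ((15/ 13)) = 133666/ 65835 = 2.03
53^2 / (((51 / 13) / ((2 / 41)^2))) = 146068 / 85731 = 1.70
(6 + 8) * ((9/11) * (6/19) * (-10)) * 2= -72.34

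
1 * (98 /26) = 49 /13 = 3.77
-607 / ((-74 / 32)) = 9712 / 37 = 262.49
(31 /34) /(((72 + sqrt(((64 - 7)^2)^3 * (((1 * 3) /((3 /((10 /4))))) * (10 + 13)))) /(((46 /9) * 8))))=-91264 /67049554195539 + 39123736 * sqrt(230) /22349851398513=0.00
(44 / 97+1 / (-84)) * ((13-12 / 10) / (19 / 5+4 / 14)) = 212341 / 166452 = 1.28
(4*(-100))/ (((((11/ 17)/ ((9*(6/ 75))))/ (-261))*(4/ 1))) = 319464/ 11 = 29042.18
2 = 2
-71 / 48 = -1.48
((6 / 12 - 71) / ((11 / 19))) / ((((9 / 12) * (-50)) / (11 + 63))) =66082 / 275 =240.30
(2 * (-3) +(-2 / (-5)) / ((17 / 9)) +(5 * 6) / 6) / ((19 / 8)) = -0.33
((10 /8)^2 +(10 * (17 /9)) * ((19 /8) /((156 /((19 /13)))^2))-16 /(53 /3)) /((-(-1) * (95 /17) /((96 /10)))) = 88149187831 /77654502900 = 1.14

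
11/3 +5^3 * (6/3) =253.67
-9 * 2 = -18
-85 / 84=-1.01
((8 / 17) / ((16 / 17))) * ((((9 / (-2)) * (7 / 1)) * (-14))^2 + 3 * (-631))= 96294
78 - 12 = 66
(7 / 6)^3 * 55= 18865 / 216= 87.34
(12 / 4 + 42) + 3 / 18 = 271 / 6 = 45.17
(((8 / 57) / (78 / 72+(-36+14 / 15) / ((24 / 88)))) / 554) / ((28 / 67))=-4020 / 845464109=-0.00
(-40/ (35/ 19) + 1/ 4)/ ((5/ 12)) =-51.51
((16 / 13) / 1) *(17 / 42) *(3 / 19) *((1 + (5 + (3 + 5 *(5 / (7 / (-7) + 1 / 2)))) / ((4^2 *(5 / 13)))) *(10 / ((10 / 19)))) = -3961 / 455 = -8.71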